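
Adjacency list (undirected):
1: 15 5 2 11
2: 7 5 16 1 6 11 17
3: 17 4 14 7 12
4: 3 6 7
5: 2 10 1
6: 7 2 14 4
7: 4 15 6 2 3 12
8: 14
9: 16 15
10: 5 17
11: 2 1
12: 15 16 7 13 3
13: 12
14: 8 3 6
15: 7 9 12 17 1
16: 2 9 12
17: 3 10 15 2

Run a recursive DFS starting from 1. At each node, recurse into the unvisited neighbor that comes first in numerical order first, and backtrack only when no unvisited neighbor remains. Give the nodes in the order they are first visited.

1 -> 2 -> 5 -> 10 -> 17 -> 3 -> 4 -> 6 -> 7 -> 12 -> 13 -> 15 -> 9 -> 16 -> 14 -> 8 -> 11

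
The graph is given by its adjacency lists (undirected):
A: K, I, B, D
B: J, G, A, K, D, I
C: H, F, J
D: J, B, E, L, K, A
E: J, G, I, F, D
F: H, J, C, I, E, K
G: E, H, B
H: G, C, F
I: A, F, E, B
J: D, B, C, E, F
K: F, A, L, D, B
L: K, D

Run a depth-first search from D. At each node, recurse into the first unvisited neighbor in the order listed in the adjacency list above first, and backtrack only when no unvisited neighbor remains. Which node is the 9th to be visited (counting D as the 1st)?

F

Visit D
D → J
J → B
B → G
G → E
E → I
I → A
A → K
K → F
F → H
H → C
K → L

Visit order: D, J, B, G, E, I, A, K, F, H, C, L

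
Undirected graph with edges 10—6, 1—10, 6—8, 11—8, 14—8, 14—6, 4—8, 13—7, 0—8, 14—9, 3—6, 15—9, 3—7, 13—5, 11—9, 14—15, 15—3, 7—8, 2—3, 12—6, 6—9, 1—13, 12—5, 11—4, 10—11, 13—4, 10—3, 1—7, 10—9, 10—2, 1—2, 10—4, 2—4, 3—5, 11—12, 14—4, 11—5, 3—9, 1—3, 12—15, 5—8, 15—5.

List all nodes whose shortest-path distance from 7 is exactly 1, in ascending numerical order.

Level 0: 7
Level 1: 1, 3, 8, 13
Level 2: 0, 2, 4, 5, 6, 9, 10, 11, 14, 15
Level 3: 12

1, 3, 8, 13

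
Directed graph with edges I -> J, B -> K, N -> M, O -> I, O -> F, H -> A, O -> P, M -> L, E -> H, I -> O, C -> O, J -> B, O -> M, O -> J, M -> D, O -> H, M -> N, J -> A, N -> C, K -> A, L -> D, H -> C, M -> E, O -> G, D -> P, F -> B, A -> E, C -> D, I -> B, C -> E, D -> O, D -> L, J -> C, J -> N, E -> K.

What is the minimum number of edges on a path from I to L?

Level 0: I
Level 1: B, J, O
Level 2: A, C, F, G, H, K, M, N, P
Level 3: D, E, L
L first appears at level 3.

3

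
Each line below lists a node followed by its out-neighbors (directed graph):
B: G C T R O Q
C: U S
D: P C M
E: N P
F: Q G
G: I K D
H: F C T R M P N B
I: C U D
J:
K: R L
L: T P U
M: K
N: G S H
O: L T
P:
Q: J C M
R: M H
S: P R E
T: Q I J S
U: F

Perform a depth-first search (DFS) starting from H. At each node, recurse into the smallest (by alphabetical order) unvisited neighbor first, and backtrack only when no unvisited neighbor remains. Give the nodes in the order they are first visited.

Visit H
H → B
B → C
C → S
S → E
E → N
N → G
G → D
D → M
M → K
K → L
L → P
L → T
T → I
I → U
U → F
F → Q
Q → J
K → R
B → O

H -> B -> C -> S -> E -> N -> G -> D -> M -> K -> L -> P -> T -> I -> U -> F -> Q -> J -> R -> O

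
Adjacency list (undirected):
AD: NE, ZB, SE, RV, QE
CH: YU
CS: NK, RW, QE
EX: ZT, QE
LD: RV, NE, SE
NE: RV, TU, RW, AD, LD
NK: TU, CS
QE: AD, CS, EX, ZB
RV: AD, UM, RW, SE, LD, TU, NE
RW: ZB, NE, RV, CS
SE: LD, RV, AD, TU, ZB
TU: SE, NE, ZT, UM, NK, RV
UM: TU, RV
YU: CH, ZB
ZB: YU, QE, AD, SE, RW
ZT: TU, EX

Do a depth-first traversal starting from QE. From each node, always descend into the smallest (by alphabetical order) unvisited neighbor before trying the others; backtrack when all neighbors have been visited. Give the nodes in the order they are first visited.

Visit QE
QE → AD
AD → NE
NE → LD
LD → RV
RV → RW
RW → CS
CS → NK
NK → TU
TU → SE
SE → ZB
ZB → YU
YU → CH
TU → UM
TU → ZT
ZT → EX

QE → AD → NE → LD → RV → RW → CS → NK → TU → SE → ZB → YU → CH → UM → ZT → EX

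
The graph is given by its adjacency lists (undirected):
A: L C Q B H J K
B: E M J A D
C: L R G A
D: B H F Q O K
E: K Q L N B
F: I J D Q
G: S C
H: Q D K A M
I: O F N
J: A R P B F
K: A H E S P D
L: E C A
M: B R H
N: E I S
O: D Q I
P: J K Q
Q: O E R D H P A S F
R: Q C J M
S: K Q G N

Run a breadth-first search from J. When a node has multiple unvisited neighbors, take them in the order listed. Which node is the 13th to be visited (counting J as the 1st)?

E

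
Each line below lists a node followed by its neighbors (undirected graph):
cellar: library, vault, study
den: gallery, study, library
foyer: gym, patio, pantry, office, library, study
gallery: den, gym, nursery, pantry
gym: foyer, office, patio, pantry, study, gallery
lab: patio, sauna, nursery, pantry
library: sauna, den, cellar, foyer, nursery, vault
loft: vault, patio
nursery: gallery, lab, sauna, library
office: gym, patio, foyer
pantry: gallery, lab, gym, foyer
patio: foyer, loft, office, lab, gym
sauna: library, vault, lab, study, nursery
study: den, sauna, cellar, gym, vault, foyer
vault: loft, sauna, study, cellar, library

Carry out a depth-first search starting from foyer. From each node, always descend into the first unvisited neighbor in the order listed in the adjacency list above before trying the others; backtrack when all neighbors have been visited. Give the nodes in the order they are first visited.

foyer gym office patio loft vault sauna library den gallery nursery lab pantry study cellar

Visit foyer
foyer → gym
gym → office
office → patio
patio → loft
loft → vault
vault → sauna
sauna → library
library → den
den → gallery
gallery → nursery
nursery → lab
lab → pantry
den → study
study → cellar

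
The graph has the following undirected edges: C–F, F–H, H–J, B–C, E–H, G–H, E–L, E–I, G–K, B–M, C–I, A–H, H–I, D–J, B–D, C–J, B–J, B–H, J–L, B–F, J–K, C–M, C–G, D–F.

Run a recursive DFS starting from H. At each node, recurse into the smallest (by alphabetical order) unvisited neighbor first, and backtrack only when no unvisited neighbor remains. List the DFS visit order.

Visit H
H → A
H → B
B → C
C → F
F → D
D → J
J → K
K → G
J → L
L → E
E → I
C → M

H → A → B → C → F → D → J → K → G → L → E → I → M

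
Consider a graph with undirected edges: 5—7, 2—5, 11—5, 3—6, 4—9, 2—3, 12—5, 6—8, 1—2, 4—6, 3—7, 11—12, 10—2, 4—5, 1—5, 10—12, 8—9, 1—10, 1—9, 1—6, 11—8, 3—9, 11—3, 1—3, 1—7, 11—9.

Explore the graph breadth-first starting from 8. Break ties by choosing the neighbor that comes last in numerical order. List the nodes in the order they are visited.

8 → 11 → 9 → 6 → 12 → 5 → 3 → 4 → 1 → 10 → 7 → 2

Visit 8; enqueue 11, 9, 6 → queue [11, 9, 6]
Visit 11; enqueue 12, 5, 3 → queue [9, 6, 12, 5, 3]
Visit 9; enqueue 4, 1 → queue [6, 12, 5, 3, 4, 1]
Visit 6 → queue [12, 5, 3, 4, 1]
Visit 12; enqueue 10 → queue [5, 3, 4, 1, 10]
Visit 5; enqueue 7, 2 → queue [3, 4, 1, 10, 7, 2]
Visit 3 → queue [4, 1, 10, 7, 2]
Visit 4 → queue [1, 10, 7, 2]
Visit 1 → queue [10, 7, 2]
Visit 10 → queue [7, 2]
Visit 7 → queue [2]
Visit 2 → queue []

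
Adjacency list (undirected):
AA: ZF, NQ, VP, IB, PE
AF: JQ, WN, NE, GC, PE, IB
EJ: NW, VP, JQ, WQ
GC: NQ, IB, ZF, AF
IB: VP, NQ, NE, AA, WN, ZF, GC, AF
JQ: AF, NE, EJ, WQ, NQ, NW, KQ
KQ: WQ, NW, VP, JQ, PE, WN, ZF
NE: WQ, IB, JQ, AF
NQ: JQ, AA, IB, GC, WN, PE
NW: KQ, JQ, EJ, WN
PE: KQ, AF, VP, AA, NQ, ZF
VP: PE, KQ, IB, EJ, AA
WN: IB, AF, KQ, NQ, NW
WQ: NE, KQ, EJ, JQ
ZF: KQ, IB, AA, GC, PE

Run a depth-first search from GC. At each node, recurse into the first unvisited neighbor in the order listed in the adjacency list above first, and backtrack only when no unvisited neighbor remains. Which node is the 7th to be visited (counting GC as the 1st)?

Visit GC
GC → NQ
NQ → JQ
JQ → AF
AF → WN
WN → IB
IB → VP
VP → PE
PE → KQ
KQ → WQ
WQ → NE
WQ → EJ
EJ → NW
KQ → ZF
ZF → AA

Visit order: GC, NQ, JQ, AF, WN, IB, VP, PE, KQ, WQ, NE, EJ, NW, ZF, AA

VP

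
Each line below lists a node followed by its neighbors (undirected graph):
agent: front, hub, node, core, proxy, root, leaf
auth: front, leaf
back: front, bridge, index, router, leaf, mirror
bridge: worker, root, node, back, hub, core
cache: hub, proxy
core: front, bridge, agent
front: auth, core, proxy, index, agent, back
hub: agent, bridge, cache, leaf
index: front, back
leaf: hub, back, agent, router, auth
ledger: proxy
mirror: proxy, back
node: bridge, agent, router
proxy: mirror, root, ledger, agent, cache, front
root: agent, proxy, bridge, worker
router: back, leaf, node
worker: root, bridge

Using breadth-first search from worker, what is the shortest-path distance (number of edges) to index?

3

Level 0: worker
Level 1: bridge, root
Level 2: agent, back, core, hub, node, proxy
Level 3: cache, front, index, leaf, ledger, mirror, router
Level 4: auth
index first appears at level 3.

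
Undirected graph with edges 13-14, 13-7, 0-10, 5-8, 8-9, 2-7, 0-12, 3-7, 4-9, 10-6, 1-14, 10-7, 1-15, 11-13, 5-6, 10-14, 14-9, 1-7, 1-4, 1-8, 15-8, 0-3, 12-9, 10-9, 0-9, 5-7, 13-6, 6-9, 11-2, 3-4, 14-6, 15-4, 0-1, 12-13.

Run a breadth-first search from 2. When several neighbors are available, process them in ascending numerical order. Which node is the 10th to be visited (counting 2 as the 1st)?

Visit 2; enqueue 7, 11 → queue [7, 11]
Visit 7; enqueue 1, 3, 5, 10, 13 → queue [11, 1, 3, 5, 10, 13]
Visit 11 → queue [1, 3, 5, 10, 13]
Visit 1; enqueue 0, 4, 8, 14, 15 → queue [3, 5, 10, 13, 0, 4, 8, 14, 15]
Visit 3 → queue [5, 10, 13, 0, 4, 8, 14, 15]
Visit 5; enqueue 6 → queue [10, 13, 0, 4, 8, 14, 15, 6]
Visit 10; enqueue 9 → queue [13, 0, 4, 8, 14, 15, 6, 9]
Visit 13; enqueue 12 → queue [0, 4, 8, 14, 15, 6, 9, 12]
Visit 0 → queue [4, 8, 14, 15, 6, 9, 12]
Visit 4 → queue [8, 14, 15, 6, 9, 12]
Visit 8 → queue [14, 15, 6, 9, 12]
Visit 14 → queue [15, 6, 9, 12]
Visit 15 → queue [6, 9, 12]
Visit 6 → queue [9, 12]
Visit 9 → queue [12]
Visit 12 → queue []

Visit order: 2, 7, 11, 1, 3, 5, 10, 13, 0, 4, 8, 14, 15, 6, 9, 12

4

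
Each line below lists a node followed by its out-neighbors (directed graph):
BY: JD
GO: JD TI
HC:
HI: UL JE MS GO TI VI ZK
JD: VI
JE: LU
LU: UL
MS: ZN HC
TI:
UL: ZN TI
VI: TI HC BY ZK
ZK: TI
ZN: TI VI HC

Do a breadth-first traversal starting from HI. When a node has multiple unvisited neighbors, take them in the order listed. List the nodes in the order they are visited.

Visit HI; enqueue UL, JE, MS, GO, TI, VI, ZK → queue [UL, JE, MS, GO, TI, VI, ZK]
Visit UL; enqueue ZN → queue [JE, MS, GO, TI, VI, ZK, ZN]
Visit JE; enqueue LU → queue [MS, GO, TI, VI, ZK, ZN, LU]
Visit MS; enqueue HC → queue [GO, TI, VI, ZK, ZN, LU, HC]
Visit GO; enqueue JD → queue [TI, VI, ZK, ZN, LU, HC, JD]
Visit TI → queue [VI, ZK, ZN, LU, HC, JD]
Visit VI; enqueue BY → queue [ZK, ZN, LU, HC, JD, BY]
Visit ZK → queue [ZN, LU, HC, JD, BY]
Visit ZN → queue [LU, HC, JD, BY]
Visit LU → queue [HC, JD, BY]
Visit HC → queue [JD, BY]
Visit JD → queue [BY]
Visit BY → queue []

HI → UL → JE → MS → GO → TI → VI → ZK → ZN → LU → HC → JD → BY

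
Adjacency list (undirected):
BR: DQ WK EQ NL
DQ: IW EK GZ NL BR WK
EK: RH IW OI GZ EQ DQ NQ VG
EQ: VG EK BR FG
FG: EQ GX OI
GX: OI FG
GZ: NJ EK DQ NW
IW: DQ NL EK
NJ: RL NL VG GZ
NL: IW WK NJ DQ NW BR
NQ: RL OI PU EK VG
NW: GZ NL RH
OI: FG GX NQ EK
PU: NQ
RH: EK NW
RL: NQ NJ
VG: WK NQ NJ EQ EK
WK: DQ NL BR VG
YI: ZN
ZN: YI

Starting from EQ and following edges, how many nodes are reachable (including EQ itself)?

18

BFS from EQ visits: EQ, BR, EK, FG, VG, DQ, NL, WK, GZ, IW, NQ, OI, RH, GX, NJ, NW, PU, RL
Reachable nodes: 18 of 20 total.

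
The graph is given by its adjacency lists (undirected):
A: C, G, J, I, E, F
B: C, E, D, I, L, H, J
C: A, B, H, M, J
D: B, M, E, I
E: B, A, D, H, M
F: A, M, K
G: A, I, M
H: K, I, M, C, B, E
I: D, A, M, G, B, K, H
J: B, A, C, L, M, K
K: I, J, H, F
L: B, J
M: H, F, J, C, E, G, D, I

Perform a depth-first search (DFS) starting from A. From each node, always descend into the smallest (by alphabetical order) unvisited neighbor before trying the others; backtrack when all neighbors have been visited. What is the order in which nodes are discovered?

A C B D E H I G M F K J L

Visit A
A → C
C → B
B → D
D → E
E → H
H → I
I → G
G → M
M → F
F → K
K → J
J → L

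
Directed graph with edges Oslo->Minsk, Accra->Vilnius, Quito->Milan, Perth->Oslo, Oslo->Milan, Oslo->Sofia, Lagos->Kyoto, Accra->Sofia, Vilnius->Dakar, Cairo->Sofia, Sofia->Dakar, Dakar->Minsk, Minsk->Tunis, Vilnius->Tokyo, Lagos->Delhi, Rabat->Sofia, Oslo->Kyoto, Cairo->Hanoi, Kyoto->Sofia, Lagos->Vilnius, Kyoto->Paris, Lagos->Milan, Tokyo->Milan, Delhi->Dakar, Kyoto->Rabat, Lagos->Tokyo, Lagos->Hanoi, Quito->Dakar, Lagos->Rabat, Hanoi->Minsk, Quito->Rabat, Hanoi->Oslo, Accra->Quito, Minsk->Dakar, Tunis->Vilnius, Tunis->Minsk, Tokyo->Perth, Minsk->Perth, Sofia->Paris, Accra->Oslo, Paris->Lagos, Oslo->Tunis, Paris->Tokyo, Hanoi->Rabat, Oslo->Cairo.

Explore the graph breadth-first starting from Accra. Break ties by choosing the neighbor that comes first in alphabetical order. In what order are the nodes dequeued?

Visit Accra; enqueue Oslo, Quito, Sofia, Vilnius → queue [Oslo, Quito, Sofia, Vilnius]
Visit Oslo; enqueue Cairo, Kyoto, Milan, Minsk, Tunis → queue [Quito, Sofia, Vilnius, Cairo, Kyoto, Milan, Minsk, Tunis]
Visit Quito; enqueue Dakar, Rabat → queue [Sofia, Vilnius, Cairo, Kyoto, Milan, Minsk, Tunis, Dakar, Rabat]
Visit Sofia; enqueue Paris → queue [Vilnius, Cairo, Kyoto, Milan, Minsk, Tunis, Dakar, Rabat, Paris]
Visit Vilnius; enqueue Tokyo → queue [Cairo, Kyoto, Milan, Minsk, Tunis, Dakar, Rabat, Paris, Tokyo]
Visit Cairo; enqueue Hanoi → queue [Kyoto, Milan, Minsk, Tunis, Dakar, Rabat, Paris, Tokyo, Hanoi]
Visit Kyoto → queue [Milan, Minsk, Tunis, Dakar, Rabat, Paris, Tokyo, Hanoi]
Visit Milan → queue [Minsk, Tunis, Dakar, Rabat, Paris, Tokyo, Hanoi]
Visit Minsk; enqueue Perth → queue [Tunis, Dakar, Rabat, Paris, Tokyo, Hanoi, Perth]
Visit Tunis → queue [Dakar, Rabat, Paris, Tokyo, Hanoi, Perth]
Visit Dakar → queue [Rabat, Paris, Tokyo, Hanoi, Perth]
Visit Rabat → queue [Paris, Tokyo, Hanoi, Perth]
Visit Paris; enqueue Lagos → queue [Tokyo, Hanoi, Perth, Lagos]
Visit Tokyo → queue [Hanoi, Perth, Lagos]
Visit Hanoi → queue [Perth, Lagos]
Visit Perth → queue [Lagos]
Visit Lagos; enqueue Delhi → queue [Delhi]
Visit Delhi → queue []

Accra, Oslo, Quito, Sofia, Vilnius, Cairo, Kyoto, Milan, Minsk, Tunis, Dakar, Rabat, Paris, Tokyo, Hanoi, Perth, Lagos, Delhi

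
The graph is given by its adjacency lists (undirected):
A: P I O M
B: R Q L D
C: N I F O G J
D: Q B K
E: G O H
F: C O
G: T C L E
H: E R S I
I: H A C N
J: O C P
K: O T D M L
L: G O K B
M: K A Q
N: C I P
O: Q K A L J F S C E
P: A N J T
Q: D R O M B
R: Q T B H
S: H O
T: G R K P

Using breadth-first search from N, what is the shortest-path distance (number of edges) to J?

2

Level 0: N
Level 1: C, I, P
Level 2: A, F, G, H, J, O, T
Level 3: E, K, L, M, Q, R, S
Level 4: B, D
J first appears at level 2.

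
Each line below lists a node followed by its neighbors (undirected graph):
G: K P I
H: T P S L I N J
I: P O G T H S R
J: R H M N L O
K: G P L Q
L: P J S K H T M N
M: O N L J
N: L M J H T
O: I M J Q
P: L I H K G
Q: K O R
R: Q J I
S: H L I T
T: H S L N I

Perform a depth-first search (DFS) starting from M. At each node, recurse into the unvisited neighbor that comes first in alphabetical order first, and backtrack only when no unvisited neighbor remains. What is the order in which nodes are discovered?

Visit M
M → J
J → H
H → I
I → G
G → K
K → L
L → N
N → T
T → S
L → P
K → Q
Q → O
Q → R

M, J, H, I, G, K, L, N, T, S, P, Q, O, R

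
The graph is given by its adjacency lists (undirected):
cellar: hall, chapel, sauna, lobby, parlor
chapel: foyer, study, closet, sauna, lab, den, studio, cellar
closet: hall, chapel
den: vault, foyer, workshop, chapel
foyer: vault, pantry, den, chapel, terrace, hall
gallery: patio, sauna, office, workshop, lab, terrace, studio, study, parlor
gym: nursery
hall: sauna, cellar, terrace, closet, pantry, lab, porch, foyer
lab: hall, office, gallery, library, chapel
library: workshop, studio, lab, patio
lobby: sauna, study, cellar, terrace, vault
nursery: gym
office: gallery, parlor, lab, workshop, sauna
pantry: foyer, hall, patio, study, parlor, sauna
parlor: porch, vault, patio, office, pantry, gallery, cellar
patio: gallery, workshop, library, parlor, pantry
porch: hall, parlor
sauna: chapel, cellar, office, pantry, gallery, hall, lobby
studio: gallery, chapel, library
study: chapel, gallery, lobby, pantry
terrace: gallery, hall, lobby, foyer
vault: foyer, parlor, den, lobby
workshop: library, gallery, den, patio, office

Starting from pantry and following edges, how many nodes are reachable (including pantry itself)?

21

BFS from pantry visits: pantry, foyer, hall, parlor, patio, sauna, study, chapel, den, terrace, vault, cellar, closet, lab, porch, gallery, office, library, workshop, lobby, studio
Reachable nodes: 21 of 23 total.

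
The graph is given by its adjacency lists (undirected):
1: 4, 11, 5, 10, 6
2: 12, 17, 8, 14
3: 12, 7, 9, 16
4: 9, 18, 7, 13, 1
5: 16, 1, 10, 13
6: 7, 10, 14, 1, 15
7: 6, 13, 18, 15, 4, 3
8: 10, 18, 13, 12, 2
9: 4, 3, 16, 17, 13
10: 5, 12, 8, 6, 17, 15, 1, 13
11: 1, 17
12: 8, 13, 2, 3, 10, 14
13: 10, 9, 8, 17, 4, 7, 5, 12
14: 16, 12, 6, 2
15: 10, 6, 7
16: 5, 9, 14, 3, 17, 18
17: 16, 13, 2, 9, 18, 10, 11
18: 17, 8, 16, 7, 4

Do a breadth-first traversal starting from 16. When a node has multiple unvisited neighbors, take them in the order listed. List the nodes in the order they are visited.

16 5 9 14 3 17 18 1 10 13 4 12 6 2 7 11 8 15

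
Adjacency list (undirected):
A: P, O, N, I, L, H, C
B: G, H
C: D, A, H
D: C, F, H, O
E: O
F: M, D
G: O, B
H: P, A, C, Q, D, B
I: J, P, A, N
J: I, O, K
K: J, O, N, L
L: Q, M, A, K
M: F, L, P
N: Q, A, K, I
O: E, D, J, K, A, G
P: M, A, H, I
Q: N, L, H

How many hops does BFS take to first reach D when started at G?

Level 0: G
Level 1: B, O
Level 2: A, D, E, H, J, K
Level 3: C, F, I, L, N, P, Q
Level 4: M
D first appears at level 2.

2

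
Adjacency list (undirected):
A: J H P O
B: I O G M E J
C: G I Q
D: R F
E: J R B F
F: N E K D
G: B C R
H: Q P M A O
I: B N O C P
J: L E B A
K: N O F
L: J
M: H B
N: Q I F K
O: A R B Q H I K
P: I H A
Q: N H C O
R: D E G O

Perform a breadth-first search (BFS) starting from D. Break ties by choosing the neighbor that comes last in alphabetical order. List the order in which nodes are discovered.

Visit D; enqueue R, F → queue [R, F]
Visit R; enqueue O, G, E → queue [F, O, G, E]
Visit F; enqueue N, K → queue [O, G, E, N, K]
Visit O; enqueue Q, I, H, B, A → queue [G, E, N, K, Q, I, H, B, A]
Visit G; enqueue C → queue [E, N, K, Q, I, H, B, A, C]
Visit E; enqueue J → queue [N, K, Q, I, H, B, A, C, J]
Visit N → queue [K, Q, I, H, B, A, C, J]
Visit K → queue [Q, I, H, B, A, C, J]
Visit Q → queue [I, H, B, A, C, J]
Visit I; enqueue P → queue [H, B, A, C, J, P]
Visit H; enqueue M → queue [B, A, C, J, P, M]
Visit B → queue [A, C, J, P, M]
Visit A → queue [C, J, P, M]
Visit C → queue [J, P, M]
Visit J; enqueue L → queue [P, M, L]
Visit P → queue [M, L]
Visit M → queue [L]
Visit L → queue []

D → R → F → O → G → E → N → K → Q → I → H → B → A → C → J → P → M → L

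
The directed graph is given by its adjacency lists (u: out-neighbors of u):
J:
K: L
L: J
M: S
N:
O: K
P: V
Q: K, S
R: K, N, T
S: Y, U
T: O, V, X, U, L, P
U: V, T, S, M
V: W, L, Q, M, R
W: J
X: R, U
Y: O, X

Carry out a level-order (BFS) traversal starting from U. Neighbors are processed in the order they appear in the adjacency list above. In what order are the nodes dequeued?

U, V, T, S, M, W, L, Q, R, O, X, P, Y, J, K, N

Visit U; enqueue V, T, S, M → queue [V, T, S, M]
Visit V; enqueue W, L, Q, R → queue [T, S, M, W, L, Q, R]
Visit T; enqueue O, X, P → queue [S, M, W, L, Q, R, O, X, P]
Visit S; enqueue Y → queue [M, W, L, Q, R, O, X, P, Y]
Visit M → queue [W, L, Q, R, O, X, P, Y]
Visit W; enqueue J → queue [L, Q, R, O, X, P, Y, J]
Visit L → queue [Q, R, O, X, P, Y, J]
Visit Q; enqueue K → queue [R, O, X, P, Y, J, K]
Visit R; enqueue N → queue [O, X, P, Y, J, K, N]
Visit O → queue [X, P, Y, J, K, N]
Visit X → queue [P, Y, J, K, N]
Visit P → queue [Y, J, K, N]
Visit Y → queue [J, K, N]
Visit J → queue [K, N]
Visit K → queue [N]
Visit N → queue []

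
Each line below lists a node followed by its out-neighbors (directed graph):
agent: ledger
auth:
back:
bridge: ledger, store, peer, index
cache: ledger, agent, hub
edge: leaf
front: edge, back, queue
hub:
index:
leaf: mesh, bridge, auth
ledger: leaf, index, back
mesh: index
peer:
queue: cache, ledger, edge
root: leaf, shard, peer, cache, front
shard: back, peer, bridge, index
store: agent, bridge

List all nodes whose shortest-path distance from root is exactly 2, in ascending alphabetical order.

agent, auth, back, bridge, edge, hub, index, ledger, mesh, queue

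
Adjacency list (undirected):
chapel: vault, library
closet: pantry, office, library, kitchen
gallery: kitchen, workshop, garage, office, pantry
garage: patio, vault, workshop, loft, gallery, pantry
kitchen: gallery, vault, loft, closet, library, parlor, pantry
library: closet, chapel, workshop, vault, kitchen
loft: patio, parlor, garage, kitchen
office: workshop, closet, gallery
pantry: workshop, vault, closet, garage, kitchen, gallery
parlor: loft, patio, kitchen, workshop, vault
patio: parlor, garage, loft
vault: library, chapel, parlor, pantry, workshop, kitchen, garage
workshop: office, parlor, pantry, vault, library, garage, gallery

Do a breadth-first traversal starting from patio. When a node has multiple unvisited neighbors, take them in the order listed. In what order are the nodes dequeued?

Visit patio; enqueue parlor, garage, loft → queue [parlor, garage, loft]
Visit parlor; enqueue kitchen, workshop, vault → queue [garage, loft, kitchen, workshop, vault]
Visit garage; enqueue gallery, pantry → queue [loft, kitchen, workshop, vault, gallery, pantry]
Visit loft → queue [kitchen, workshop, vault, gallery, pantry]
Visit kitchen; enqueue closet, library → queue [workshop, vault, gallery, pantry, closet, library]
Visit workshop; enqueue office → queue [vault, gallery, pantry, closet, library, office]
Visit vault; enqueue chapel → queue [gallery, pantry, closet, library, office, chapel]
Visit gallery → queue [pantry, closet, library, office, chapel]
Visit pantry → queue [closet, library, office, chapel]
Visit closet → queue [library, office, chapel]
Visit library → queue [office, chapel]
Visit office → queue [chapel]
Visit chapel → queue []

patio → parlor → garage → loft → kitchen → workshop → vault → gallery → pantry → closet → library → office → chapel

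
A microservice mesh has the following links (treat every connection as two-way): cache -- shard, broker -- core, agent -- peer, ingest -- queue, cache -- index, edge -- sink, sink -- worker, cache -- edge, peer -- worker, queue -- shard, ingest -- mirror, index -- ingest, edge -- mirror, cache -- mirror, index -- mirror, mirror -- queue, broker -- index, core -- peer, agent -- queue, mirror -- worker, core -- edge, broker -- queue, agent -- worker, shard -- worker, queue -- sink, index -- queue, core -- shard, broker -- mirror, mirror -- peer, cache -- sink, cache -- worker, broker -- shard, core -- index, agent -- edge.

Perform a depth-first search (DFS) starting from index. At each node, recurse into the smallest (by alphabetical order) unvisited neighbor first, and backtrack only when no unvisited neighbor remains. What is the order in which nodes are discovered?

Visit index
index → broker
broker → core
core → edge
edge → agent
agent → peer
peer → mirror
mirror → cache
cache → shard
shard → queue
queue → ingest
queue → sink
sink → worker

index, broker, core, edge, agent, peer, mirror, cache, shard, queue, ingest, sink, worker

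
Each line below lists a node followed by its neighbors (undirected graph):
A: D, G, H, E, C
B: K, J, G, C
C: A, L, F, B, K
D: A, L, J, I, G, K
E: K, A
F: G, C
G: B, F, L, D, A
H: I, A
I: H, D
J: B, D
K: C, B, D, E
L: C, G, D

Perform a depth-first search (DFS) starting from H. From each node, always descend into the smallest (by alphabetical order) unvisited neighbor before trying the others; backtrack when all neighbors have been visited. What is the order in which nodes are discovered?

Visit H
H → A
A → C
C → B
B → G
G → D
D → I
D → J
D → K
K → E
D → L
G → F

H, A, C, B, G, D, I, J, K, E, L, F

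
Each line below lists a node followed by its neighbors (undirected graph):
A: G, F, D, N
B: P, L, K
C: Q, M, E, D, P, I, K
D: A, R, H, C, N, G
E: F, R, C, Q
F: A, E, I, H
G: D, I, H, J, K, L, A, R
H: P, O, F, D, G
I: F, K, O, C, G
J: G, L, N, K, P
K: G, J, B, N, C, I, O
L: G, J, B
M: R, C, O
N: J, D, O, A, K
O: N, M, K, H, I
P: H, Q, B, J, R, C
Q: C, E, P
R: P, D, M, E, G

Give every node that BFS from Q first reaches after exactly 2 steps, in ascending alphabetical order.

Level 0: Q
Level 1: C, E, P
Level 2: B, D, F, H, I, J, K, M, R
Level 3: A, G, L, N, O

B, D, F, H, I, J, K, M, R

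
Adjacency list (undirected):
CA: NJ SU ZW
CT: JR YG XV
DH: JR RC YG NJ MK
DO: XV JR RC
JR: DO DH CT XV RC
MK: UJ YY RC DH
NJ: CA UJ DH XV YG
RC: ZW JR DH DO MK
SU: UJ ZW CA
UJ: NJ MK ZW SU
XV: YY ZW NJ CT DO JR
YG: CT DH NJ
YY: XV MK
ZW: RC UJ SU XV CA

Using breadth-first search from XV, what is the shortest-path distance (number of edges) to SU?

2

Level 0: XV
Level 1: CT, DO, JR, NJ, YY, ZW
Level 2: CA, DH, MK, RC, SU, UJ, YG
SU first appears at level 2.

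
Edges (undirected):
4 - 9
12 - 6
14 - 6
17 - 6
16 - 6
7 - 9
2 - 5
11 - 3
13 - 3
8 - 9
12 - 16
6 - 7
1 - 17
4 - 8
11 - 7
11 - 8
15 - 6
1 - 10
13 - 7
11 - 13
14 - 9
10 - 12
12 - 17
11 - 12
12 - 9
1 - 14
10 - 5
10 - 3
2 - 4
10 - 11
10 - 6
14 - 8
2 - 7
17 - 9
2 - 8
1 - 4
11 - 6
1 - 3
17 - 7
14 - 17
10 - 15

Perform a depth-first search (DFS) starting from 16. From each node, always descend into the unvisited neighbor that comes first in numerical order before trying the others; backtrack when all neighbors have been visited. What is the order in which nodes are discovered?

16 → 6 → 7 → 2 → 4 → 1 → 3 → 10 → 5 → 11 → 8 → 9 → 12 → 17 → 14 → 13 → 15

Visit 16
16 → 6
6 → 7
7 → 2
2 → 4
4 → 1
1 → 3
3 → 10
10 → 5
10 → 11
11 → 8
8 → 9
9 → 12
12 → 17
17 → 14
11 → 13
10 → 15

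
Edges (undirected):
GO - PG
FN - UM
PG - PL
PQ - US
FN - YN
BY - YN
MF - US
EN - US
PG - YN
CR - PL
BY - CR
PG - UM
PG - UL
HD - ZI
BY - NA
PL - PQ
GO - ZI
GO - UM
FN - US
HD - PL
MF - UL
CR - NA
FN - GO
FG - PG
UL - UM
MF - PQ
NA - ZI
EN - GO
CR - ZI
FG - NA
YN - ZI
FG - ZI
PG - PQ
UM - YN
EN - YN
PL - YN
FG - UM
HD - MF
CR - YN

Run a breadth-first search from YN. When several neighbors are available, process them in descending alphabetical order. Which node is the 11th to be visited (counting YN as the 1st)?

HD

Visit YN; enqueue ZI, UM, PL, PG, FN, EN, CR, BY → queue [ZI, UM, PL, PG, FN, EN, CR, BY]
Visit ZI; enqueue NA, HD, GO, FG → queue [UM, PL, PG, FN, EN, CR, BY, NA, HD, GO, FG]
Visit UM; enqueue UL → queue [PL, PG, FN, EN, CR, BY, NA, HD, GO, FG, UL]
Visit PL; enqueue PQ → queue [PG, FN, EN, CR, BY, NA, HD, GO, FG, UL, PQ]
Visit PG → queue [FN, EN, CR, BY, NA, HD, GO, FG, UL, PQ]
Visit FN; enqueue US → queue [EN, CR, BY, NA, HD, GO, FG, UL, PQ, US]
Visit EN → queue [CR, BY, NA, HD, GO, FG, UL, PQ, US]
Visit CR → queue [BY, NA, HD, GO, FG, UL, PQ, US]
Visit BY → queue [NA, HD, GO, FG, UL, PQ, US]
Visit NA → queue [HD, GO, FG, UL, PQ, US]
Visit HD; enqueue MF → queue [GO, FG, UL, PQ, US, MF]
Visit GO → queue [FG, UL, PQ, US, MF]
Visit FG → queue [UL, PQ, US, MF]
Visit UL → queue [PQ, US, MF]
Visit PQ → queue [US, MF]
Visit US → queue [MF]
Visit MF → queue []

Visit order: YN, ZI, UM, PL, PG, FN, EN, CR, BY, NA, HD, GO, FG, UL, PQ, US, MF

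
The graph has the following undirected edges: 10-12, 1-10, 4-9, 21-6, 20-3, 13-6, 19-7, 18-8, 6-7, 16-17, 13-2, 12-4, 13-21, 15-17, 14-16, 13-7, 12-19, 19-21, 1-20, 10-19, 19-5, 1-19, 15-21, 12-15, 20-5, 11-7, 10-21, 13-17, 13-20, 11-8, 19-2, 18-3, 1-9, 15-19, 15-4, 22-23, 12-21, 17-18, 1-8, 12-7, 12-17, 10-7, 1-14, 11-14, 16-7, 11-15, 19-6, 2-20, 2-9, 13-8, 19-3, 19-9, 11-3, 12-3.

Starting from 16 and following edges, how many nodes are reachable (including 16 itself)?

21

BFS from 16 visits: 16, 17, 14, 7, 18, 15, 13, 12, 11, 1, 19, 10, 6, 8, 3, 21, 4, 20, 2, 9, 5
Reachable nodes: 21 of 23 total.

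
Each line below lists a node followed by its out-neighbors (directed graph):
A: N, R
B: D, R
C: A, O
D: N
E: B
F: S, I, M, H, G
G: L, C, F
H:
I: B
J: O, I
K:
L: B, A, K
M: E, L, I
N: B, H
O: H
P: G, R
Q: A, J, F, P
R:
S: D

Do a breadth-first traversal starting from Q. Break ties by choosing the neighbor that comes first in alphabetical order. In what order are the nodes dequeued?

Q A F J P N R G H I M S O B C L E D K

Visit Q; enqueue A, F, J, P → queue [A, F, J, P]
Visit A; enqueue N, R → queue [F, J, P, N, R]
Visit F; enqueue G, H, I, M, S → queue [J, P, N, R, G, H, I, M, S]
Visit J; enqueue O → queue [P, N, R, G, H, I, M, S, O]
Visit P → queue [N, R, G, H, I, M, S, O]
Visit N; enqueue B → queue [R, G, H, I, M, S, O, B]
Visit R → queue [G, H, I, M, S, O, B]
Visit G; enqueue C, L → queue [H, I, M, S, O, B, C, L]
Visit H → queue [I, M, S, O, B, C, L]
Visit I → queue [M, S, O, B, C, L]
Visit M; enqueue E → queue [S, O, B, C, L, E]
Visit S; enqueue D → queue [O, B, C, L, E, D]
Visit O → queue [B, C, L, E, D]
Visit B → queue [C, L, E, D]
Visit C → queue [L, E, D]
Visit L; enqueue K → queue [E, D, K]
Visit E → queue [D, K]
Visit D → queue [K]
Visit K → queue []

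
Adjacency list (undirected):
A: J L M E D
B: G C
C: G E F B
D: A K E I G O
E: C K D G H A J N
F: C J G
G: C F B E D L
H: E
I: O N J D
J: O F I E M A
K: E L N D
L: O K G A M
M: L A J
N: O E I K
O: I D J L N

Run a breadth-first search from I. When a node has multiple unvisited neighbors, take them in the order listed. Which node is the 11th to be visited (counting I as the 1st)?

Visit I; enqueue O, N, J, D → queue [O, N, J, D]
Visit O; enqueue L → queue [N, J, D, L]
Visit N; enqueue E, K → queue [J, D, L, E, K]
Visit J; enqueue F, M, A → queue [D, L, E, K, F, M, A]
Visit D; enqueue G → queue [L, E, K, F, M, A, G]
Visit L → queue [E, K, F, M, A, G]
Visit E; enqueue C, H → queue [K, F, M, A, G, C, H]
Visit K → queue [F, M, A, G, C, H]
Visit F → queue [M, A, G, C, H]
Visit M → queue [A, G, C, H]
Visit A → queue [G, C, H]
Visit G; enqueue B → queue [C, H, B]
Visit C → queue [H, B]
Visit H → queue [B]
Visit B → queue []

Visit order: I, O, N, J, D, L, E, K, F, M, A, G, C, H, B

A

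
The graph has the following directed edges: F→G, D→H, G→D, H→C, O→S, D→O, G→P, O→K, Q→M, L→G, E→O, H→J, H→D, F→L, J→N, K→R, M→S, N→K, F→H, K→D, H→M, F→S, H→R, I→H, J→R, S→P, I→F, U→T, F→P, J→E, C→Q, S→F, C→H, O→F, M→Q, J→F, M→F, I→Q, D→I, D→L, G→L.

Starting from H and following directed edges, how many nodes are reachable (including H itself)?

BFS from H visits: H, C, D, J, M, R, Q, I, L, O, E, F, N, S, G, K, P
Reachable nodes: 17 of 19 total.

17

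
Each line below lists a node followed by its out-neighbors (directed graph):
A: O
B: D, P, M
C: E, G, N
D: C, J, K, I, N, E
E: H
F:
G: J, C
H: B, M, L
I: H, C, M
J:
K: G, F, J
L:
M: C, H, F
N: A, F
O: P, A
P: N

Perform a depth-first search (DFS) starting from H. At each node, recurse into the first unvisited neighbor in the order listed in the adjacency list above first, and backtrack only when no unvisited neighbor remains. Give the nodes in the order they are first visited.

H -> B -> D -> C -> E -> G -> J -> N -> A -> O -> P -> F -> K -> I -> M -> L

Visit H
H → B
B → D
D → C
C → E
C → G
G → J
C → N
N → A
A → O
O → P
N → F
D → K
D → I
I → M
H → L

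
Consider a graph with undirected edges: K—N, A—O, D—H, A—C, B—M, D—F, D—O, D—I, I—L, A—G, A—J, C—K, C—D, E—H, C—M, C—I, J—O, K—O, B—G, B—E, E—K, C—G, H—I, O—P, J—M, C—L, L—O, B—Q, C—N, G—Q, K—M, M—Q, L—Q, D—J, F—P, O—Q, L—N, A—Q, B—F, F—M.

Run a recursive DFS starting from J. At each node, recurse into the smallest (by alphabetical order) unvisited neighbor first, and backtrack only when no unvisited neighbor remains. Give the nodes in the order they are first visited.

Visit J
J → A
A → C
C → D
D → F
F → B
B → E
E → H
H → I
I → L
L → N
N → K
K → M
M → Q
Q → G
Q → O
O → P

J → A → C → D → F → B → E → H → I → L → N → K → M → Q → G → O → P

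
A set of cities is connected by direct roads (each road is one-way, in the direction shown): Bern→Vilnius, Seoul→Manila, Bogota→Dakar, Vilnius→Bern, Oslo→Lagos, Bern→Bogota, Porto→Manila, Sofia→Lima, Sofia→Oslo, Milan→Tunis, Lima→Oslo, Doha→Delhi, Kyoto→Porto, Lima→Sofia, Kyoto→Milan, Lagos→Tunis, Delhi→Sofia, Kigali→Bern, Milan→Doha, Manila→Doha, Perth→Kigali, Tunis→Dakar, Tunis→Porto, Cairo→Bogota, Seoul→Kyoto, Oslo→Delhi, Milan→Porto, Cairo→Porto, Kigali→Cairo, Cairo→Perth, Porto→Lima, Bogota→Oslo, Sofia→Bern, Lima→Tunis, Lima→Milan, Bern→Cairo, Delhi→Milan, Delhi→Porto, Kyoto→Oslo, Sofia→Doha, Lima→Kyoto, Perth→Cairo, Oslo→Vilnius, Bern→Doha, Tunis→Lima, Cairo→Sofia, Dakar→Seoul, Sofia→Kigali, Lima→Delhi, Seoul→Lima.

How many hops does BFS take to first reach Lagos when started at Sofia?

Level 0: Sofia
Level 1: Bern, Doha, Kigali, Lima, Oslo
Level 2: Bogota, Cairo, Delhi, Kyoto, Lagos, Milan, Tunis, Vilnius
Level 3: Dakar, Perth, Porto
Level 4: Manila, Seoul
Lagos first appears at level 2.

2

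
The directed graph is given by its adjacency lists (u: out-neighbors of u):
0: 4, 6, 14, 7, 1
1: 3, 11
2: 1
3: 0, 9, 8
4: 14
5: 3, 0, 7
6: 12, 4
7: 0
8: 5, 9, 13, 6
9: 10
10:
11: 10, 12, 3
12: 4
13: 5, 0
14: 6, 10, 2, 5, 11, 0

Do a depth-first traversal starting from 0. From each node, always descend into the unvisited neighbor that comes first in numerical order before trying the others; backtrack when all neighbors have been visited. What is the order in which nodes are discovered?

0 -> 1 -> 3 -> 8 -> 5 -> 7 -> 6 -> 4 -> 14 -> 2 -> 10 -> 11 -> 12 -> 9 -> 13

Visit 0
0 → 1
1 → 3
3 → 8
8 → 5
5 → 7
8 → 6
6 → 4
4 → 14
14 → 2
14 → 10
14 → 11
11 → 12
8 → 9
8 → 13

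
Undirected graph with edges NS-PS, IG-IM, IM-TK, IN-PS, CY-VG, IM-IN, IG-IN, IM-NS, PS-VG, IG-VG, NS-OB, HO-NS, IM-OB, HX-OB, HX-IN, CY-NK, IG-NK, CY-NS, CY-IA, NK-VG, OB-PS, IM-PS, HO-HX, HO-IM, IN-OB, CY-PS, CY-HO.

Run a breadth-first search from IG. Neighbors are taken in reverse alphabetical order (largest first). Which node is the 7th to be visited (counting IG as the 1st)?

Visit IG; enqueue VG, NK, IN, IM → queue [VG, NK, IN, IM]
Visit VG; enqueue PS, CY → queue [NK, IN, IM, PS, CY]
Visit NK → queue [IN, IM, PS, CY]
Visit IN; enqueue OB, HX → queue [IM, PS, CY, OB, HX]
Visit IM; enqueue TK, NS, HO → queue [PS, CY, OB, HX, TK, NS, HO]
Visit PS → queue [CY, OB, HX, TK, NS, HO]
Visit CY; enqueue IA → queue [OB, HX, TK, NS, HO, IA]
Visit OB → queue [HX, TK, NS, HO, IA]
Visit HX → queue [TK, NS, HO, IA]
Visit TK → queue [NS, HO, IA]
Visit NS → queue [HO, IA]
Visit HO → queue [IA]
Visit IA → queue []

Visit order: IG, VG, NK, IN, IM, PS, CY, OB, HX, TK, NS, HO, IA

CY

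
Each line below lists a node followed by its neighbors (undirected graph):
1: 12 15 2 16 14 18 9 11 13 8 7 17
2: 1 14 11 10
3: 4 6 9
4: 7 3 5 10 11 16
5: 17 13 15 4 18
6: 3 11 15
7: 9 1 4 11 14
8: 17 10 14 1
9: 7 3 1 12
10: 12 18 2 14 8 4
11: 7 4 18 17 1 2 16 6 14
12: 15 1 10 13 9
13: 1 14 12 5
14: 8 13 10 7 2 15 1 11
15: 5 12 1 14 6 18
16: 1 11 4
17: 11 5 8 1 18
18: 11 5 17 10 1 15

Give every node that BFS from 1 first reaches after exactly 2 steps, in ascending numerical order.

3, 4, 5, 6, 10

Level 0: 1
Level 1: 2, 7, 8, 9, 11, 12, 13, 14, 15, 16, 17, 18
Level 2: 3, 4, 5, 6, 10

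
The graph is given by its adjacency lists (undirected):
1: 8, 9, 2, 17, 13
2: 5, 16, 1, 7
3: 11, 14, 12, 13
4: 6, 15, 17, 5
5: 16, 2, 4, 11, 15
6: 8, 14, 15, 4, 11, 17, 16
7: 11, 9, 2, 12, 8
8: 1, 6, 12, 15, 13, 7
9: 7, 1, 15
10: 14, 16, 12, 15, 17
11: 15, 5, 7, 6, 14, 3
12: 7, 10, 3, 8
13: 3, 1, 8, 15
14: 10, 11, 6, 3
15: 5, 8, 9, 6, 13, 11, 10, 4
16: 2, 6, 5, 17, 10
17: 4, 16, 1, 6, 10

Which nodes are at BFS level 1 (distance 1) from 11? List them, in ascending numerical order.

3, 5, 6, 7, 14, 15

Level 0: 11
Level 1: 3, 5, 6, 7, 14, 15
Level 2: 2, 4, 8, 9, 10, 12, 13, 16, 17
Level 3: 1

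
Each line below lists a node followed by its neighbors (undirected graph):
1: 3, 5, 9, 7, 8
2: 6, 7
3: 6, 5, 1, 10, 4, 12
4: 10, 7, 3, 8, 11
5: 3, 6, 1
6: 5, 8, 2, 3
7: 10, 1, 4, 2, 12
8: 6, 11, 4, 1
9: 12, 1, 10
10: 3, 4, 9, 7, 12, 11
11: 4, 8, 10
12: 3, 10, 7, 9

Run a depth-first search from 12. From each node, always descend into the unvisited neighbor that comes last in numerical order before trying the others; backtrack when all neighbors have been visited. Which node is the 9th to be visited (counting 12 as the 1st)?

Visit 12
12 → 10
10 → 11
11 → 8
8 → 6
6 → 5
5 → 3
3 → 4
4 → 7
7 → 2
7 → 1
1 → 9

Visit order: 12, 10, 11, 8, 6, 5, 3, 4, 7, 2, 1, 9

7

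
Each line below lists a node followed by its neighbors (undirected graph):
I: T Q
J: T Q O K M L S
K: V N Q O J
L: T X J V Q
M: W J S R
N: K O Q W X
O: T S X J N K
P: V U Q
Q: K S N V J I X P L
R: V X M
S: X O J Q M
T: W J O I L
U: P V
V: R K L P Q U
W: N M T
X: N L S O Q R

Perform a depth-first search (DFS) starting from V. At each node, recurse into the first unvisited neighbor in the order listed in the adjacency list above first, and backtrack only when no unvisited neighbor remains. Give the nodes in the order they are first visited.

V → R → X → N → K → Q → S → O → T → W → M → J → L → I → P → U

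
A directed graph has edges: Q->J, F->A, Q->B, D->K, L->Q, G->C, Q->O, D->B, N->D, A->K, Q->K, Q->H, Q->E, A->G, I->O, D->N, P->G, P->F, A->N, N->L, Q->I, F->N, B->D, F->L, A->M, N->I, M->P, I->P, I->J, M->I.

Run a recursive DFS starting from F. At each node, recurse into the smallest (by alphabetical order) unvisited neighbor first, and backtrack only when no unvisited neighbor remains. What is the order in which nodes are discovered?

F → A → G → C → K → M → I → J → O → P → N → D → B → L → Q → E → H

Visit F
F → A
A → G
G → C
A → K
A → M
M → I
I → J
I → O
I → P
A → N
N → D
D → B
N → L
L → Q
Q → E
Q → H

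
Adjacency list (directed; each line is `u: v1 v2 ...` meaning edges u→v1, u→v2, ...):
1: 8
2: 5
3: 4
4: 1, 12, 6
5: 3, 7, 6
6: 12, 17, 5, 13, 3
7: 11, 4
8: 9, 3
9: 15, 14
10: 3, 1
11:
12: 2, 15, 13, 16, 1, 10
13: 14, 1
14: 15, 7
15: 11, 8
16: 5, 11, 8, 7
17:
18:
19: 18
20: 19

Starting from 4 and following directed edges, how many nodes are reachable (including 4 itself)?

BFS from 4 visits: 4, 1, 12, 6, 8, 2, 15, 13, 16, 10, 17, 5, 3, 9, 11, 14, 7
Reachable nodes: 17 of 20 total.

17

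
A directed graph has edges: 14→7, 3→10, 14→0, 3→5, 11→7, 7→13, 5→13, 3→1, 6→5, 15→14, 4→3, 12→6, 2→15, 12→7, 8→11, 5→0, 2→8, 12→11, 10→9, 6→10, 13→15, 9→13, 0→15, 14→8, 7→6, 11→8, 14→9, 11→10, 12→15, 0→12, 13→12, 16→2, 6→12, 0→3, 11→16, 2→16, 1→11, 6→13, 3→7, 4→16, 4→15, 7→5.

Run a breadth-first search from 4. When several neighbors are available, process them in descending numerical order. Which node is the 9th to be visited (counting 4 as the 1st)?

5

Visit 4; enqueue 16, 15, 3 → queue [16, 15, 3]
Visit 16; enqueue 2 → queue [15, 3, 2]
Visit 15; enqueue 14 → queue [3, 2, 14]
Visit 3; enqueue 10, 7, 5, 1 → queue [2, 14, 10, 7, 5, 1]
Visit 2; enqueue 8 → queue [14, 10, 7, 5, 1, 8]
Visit 14; enqueue 9, 0 → queue [10, 7, 5, 1, 8, 9, 0]
Visit 10 → queue [7, 5, 1, 8, 9, 0]
Visit 7; enqueue 13, 6 → queue [5, 1, 8, 9, 0, 13, 6]
Visit 5 → queue [1, 8, 9, 0, 13, 6]
Visit 1; enqueue 11 → queue [8, 9, 0, 13, 6, 11]
Visit 8 → queue [9, 0, 13, 6, 11]
Visit 9 → queue [0, 13, 6, 11]
Visit 0; enqueue 12 → queue [13, 6, 11, 12]
Visit 13 → queue [6, 11, 12]
Visit 6 → queue [11, 12]
Visit 11 → queue [12]
Visit 12 → queue []

Visit order: 4, 16, 15, 3, 2, 14, 10, 7, 5, 1, 8, 9, 0, 13, 6, 11, 12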